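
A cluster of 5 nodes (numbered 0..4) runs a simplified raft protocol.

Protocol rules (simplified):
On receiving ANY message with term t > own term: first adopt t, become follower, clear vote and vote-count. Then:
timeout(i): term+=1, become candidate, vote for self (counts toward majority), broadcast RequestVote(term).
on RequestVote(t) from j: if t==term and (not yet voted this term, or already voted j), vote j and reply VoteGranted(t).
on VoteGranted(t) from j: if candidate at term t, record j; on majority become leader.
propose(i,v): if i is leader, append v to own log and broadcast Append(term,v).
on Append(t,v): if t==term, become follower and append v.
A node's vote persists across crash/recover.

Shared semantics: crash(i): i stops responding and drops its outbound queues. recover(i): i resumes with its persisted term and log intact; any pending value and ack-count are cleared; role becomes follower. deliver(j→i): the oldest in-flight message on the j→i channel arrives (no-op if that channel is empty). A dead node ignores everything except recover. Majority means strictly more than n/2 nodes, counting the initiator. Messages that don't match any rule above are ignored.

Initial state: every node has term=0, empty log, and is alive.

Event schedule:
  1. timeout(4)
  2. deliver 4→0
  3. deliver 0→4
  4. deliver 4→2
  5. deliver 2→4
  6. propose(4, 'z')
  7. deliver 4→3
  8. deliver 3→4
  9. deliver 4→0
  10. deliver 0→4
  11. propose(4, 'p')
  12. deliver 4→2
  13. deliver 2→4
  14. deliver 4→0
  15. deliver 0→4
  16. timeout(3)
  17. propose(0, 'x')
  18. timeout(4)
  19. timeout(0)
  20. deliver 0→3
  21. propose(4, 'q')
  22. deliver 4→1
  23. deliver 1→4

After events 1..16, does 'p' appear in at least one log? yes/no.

1. timeout(4):  <4:cand t1 ->
2. deliver 4→0:  <0:foll t1 ->
3. deliver 0→4:  nop
4. deliver 4→2:  <2:foll t1 ->
5. deliver 2→4:  <4:lead t1 ->
6. propose(4,'z'):  <4:lead t1 z>
7. deliver 4→3:  <3:foll t1 ->
8. deliver 3→4:  nop
9. deliver 4→0:  <0:foll t1 z>
10. deliver 0→4:  nop
11. propose(4,'p'):  <4:lead t1 z,p>
12. deliver 4→2:  <2:foll t1 z>
13. deliver 2→4:  nop
14. deliver 4→0:  <0:foll t1 z,p>
15. deliver 0→4:  nop
16. timeout(3):  <3:cand t2 ->

yes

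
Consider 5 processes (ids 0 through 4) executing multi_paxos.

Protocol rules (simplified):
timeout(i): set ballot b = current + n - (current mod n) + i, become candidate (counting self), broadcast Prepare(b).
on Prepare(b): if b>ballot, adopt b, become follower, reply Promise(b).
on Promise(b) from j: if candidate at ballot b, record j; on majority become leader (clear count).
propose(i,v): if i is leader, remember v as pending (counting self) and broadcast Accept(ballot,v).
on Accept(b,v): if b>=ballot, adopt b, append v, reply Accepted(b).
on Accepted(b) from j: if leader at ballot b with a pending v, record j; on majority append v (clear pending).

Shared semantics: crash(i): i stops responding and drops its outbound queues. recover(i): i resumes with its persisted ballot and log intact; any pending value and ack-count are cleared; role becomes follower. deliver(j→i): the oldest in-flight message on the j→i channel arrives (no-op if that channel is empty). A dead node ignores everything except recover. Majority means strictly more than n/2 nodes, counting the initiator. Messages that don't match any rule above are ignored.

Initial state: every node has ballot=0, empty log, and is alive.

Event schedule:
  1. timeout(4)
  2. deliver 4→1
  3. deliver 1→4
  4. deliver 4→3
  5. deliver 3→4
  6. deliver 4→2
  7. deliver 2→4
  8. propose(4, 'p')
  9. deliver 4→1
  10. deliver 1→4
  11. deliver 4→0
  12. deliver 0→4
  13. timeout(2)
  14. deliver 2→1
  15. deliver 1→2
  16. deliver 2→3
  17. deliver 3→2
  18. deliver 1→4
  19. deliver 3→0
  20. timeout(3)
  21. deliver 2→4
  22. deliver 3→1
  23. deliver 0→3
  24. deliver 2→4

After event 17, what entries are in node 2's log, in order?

empty

step 1 timeout(4): 4={cand,b=9,log=-}
step 2 deliver 4→1: 1={foll,b=9,log=-}
step 3 deliver 1→4: —
step 4 deliver 4→3: 3={foll,b=9,log=-}
step 5 deliver 3→4: 4={lead,b=9,log=-}
step 6 deliver 4→2: 2={foll,b=9,log=-}
step 7 deliver 2→4: —
step 8 propose(4,'p'): —
step 9 deliver 4→1: 1={foll,b=9,log=p}
step 10 deliver 1→4: —
step 11 deliver 4→0: 0={foll,b=9,log=-}
step 12 deliver 0→4: —
step 13 timeout(2): 2={cand,b=12,log=-}
step 14 deliver 2→1: 1={foll,b=12,log=p}
step 15 deliver 1→2: —
step 16 deliver 2→3: 3={foll,b=12,log=-}
step 17 deliver 3→2: 2={lead,b=12,log=-}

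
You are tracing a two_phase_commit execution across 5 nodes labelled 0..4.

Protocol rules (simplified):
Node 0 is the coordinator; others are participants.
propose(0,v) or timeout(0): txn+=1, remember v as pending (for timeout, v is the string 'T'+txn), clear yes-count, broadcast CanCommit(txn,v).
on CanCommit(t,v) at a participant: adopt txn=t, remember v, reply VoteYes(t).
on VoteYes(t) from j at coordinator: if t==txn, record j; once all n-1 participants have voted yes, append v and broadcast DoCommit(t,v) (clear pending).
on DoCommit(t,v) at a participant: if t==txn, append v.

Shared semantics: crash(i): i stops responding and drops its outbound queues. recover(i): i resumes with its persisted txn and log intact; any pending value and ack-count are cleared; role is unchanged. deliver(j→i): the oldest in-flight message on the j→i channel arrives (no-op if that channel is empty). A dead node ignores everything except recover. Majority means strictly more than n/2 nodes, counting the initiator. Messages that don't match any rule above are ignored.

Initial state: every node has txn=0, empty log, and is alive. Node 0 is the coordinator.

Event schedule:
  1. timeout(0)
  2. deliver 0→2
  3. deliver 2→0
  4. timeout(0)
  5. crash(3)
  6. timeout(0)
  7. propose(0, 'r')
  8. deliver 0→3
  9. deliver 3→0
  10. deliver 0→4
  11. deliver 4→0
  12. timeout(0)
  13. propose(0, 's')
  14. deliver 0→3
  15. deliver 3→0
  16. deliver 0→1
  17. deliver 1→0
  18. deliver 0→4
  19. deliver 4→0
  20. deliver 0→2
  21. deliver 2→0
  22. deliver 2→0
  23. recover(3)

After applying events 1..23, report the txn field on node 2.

[1] timeout(0) → N0(coor t1 [-])
[2] deliver 0→2 → N2(part t1 [-])
[3] deliver 2→0 → ∅
[4] timeout(0) → N0(coor t2 [-])
[5] crash(3) → N3(✗part t0 [-])
[6] timeout(0) → N0(coor t3 [-])
[7] propose(0,'r') → N0(coor t4 [-])
[8] deliver 0→3 → ∅
[9] deliver 3→0 → ∅
[10] deliver 0→4 → N4(part t1 [-])
[11] deliver 4→0 → ∅
[12] timeout(0) → N0(coor t5 [-])
[13] propose(0,'s') → N0(coor t6 [-])
[14] deliver 0→3 → ∅
[15] deliver 3→0 → ∅
[16] deliver 0→1 → N1(part t1 [-])
[17] deliver 1→0 → ∅
[18] deliver 0→4 → N4(part t2 [-])
[19] deliver 4→0 → ∅
[20] deliver 0→2 → N2(part t2 [-])
[21] deliver 2→0 → ∅
[22] deliver 2→0 → ∅
[23] recover(3) → N3(part t0 [-])

2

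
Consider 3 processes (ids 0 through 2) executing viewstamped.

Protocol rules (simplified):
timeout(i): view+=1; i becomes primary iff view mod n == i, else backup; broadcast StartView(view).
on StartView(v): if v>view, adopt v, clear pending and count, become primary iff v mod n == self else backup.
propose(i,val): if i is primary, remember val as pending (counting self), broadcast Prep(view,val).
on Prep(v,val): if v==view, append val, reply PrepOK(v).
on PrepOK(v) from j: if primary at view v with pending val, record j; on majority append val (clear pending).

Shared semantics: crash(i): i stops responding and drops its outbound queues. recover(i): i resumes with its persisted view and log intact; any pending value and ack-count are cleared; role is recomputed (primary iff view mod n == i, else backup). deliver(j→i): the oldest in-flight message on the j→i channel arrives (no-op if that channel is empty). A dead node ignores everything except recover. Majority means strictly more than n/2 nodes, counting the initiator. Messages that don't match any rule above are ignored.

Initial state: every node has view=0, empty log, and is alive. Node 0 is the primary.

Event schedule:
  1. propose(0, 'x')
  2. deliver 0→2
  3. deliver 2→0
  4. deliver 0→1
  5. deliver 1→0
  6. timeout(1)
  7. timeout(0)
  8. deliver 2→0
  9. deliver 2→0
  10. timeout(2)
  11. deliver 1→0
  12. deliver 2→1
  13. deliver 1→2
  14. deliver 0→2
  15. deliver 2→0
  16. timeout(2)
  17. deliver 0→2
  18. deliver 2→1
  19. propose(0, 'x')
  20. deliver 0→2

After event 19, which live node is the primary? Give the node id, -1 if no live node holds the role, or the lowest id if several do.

step 1 propose(0,'x'): —
step 2 deliver 0→2: 2={back,v=0,log=x}
step 3 deliver 2→0: 0={prim,v=0,log=x}
step 4 deliver 0→1: 1={back,v=0,log=x}
step 5 deliver 1→0: —
step 6 timeout(1): 1={prim,v=1,log=x}
step 7 timeout(0): 0={back,v=1,log=x}
step 8 deliver 2→0: —
step 9 deliver 2→0: —
step 10 timeout(2): 2={back,v=1,log=x}
step 11 deliver 1→0: —
step 12 deliver 2→1: —
step 13 deliver 1→2: —
step 14 deliver 0→2: —
step 15 deliver 2→0: —
step 16 timeout(2): 2={prim,v=2,log=x}
step 17 deliver 0→2: —
step 18 deliver 2→1: 1={back,v=2,log=x}
step 19 propose(0,'x'): —

2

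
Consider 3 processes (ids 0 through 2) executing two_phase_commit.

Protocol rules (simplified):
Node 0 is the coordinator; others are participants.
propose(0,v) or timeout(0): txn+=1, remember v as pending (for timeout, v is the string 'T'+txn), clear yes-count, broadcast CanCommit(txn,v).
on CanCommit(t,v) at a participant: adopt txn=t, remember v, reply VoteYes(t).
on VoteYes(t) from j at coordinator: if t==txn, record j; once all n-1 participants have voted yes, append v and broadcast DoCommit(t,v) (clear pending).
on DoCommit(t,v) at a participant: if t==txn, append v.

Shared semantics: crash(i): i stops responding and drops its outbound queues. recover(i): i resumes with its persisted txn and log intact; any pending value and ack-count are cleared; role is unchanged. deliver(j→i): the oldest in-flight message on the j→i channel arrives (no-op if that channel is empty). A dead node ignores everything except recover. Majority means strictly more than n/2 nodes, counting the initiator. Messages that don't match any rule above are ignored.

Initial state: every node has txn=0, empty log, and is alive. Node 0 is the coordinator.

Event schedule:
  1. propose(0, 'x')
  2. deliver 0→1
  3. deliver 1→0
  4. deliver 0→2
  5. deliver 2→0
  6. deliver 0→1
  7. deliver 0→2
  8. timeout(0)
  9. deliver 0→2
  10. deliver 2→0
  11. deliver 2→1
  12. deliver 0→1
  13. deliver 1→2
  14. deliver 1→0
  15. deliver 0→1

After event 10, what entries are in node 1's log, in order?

step 1 propose(0,'x'): 0={coor,t=1,log=-}
step 2 deliver 0→1: 1={part,t=1,log=-}
step 3 deliver 1→0: —
step 4 deliver 0→2: 2={part,t=1,log=-}
step 5 deliver 2→0: 0={coor,t=1,log=x}
step 6 deliver 0→1: 1={part,t=1,log=x}
step 7 deliver 0→2: 2={part,t=1,log=x}
step 8 timeout(0): 0={coor,t=2,log=x}
step 9 deliver 0→2: 2={part,t=2,log=x}
step 10 deliver 2→0: —

x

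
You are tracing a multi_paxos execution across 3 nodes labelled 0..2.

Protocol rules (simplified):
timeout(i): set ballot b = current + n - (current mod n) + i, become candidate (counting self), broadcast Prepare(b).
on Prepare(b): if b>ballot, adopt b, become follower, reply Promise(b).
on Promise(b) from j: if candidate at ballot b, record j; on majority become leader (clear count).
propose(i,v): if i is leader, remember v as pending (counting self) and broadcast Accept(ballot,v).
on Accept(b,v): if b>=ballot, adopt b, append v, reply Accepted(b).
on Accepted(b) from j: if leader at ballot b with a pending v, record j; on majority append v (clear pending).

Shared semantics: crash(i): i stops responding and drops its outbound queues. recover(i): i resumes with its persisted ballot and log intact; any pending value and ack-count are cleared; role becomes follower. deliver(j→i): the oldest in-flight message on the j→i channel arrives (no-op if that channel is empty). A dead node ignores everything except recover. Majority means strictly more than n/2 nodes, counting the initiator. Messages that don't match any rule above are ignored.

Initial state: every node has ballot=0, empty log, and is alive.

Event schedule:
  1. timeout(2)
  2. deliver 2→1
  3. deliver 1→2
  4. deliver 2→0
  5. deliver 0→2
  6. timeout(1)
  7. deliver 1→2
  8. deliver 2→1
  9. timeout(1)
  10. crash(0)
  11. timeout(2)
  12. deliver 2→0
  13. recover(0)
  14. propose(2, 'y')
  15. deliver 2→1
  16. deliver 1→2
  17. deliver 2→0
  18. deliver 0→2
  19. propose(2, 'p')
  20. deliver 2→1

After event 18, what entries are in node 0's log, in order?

e1 timeout(2): 2[cand,b=5,-]
e2 deliver 2→1: 1[foll,b=5,-]
e3 deliver 1→2: 2[lead,b=5,-]
e4 deliver 2→0: 0[foll,b=5,-]
e5 deliver 0→2: ·
e6 timeout(1): 1[cand,b=7,-]
e7 deliver 1→2: 2[foll,b=7,-]
e8 deliver 2→1: 1[lead,b=7,-]
e9 timeout(1): 1[cand,b=10,-]
e10 crash(0): 0[✗foll,b=5,-]
e11 timeout(2): 2[cand,b=11,-]
e12 deliver 2→0: ·
e13 recover(0): 0[foll,b=5,-]
e14 propose(2,'y'): ·
e15 deliver 2→1: 1[foll,b=11,-]
e16 deliver 1→2: ·
e17 deliver 2→0: 0[foll,b=11,-]
e18 deliver 0→2: 2[lead,b=11,-]

empty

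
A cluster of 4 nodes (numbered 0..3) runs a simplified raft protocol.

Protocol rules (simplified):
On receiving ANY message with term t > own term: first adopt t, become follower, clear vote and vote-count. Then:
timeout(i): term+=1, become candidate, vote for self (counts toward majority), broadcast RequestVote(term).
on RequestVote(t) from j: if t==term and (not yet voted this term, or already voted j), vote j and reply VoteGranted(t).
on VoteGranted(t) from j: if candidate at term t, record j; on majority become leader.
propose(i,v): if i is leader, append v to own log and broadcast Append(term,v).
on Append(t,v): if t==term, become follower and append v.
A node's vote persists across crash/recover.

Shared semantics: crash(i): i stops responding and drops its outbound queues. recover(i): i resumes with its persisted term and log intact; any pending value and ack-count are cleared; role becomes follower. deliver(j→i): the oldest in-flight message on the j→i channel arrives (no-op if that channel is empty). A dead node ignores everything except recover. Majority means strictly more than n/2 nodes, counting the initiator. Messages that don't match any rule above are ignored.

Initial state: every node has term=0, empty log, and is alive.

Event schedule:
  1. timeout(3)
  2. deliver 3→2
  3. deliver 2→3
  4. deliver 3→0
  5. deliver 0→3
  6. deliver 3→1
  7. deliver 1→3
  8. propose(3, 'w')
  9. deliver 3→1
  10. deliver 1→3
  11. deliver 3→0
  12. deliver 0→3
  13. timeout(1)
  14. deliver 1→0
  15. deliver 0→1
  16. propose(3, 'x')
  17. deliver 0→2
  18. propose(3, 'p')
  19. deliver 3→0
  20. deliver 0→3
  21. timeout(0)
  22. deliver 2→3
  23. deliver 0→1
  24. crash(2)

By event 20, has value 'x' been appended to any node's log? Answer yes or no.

yes

1. timeout(3):  <3:cand t1 ->
2. deliver 3→2:  <2:foll t1 ->
3. deliver 2→3:  nop
4. deliver 3→0:  <0:foll t1 ->
5. deliver 0→3:  <3:lead t1 ->
6. deliver 3→1:  <1:foll t1 ->
7. deliver 1→3:  nop
8. propose(3,'w'):  <3:lead t1 w>
9. deliver 3→1:  <1:foll t1 w>
10. deliver 1→3:  nop
11. deliver 3→0:  <0:foll t1 w>
12. deliver 0→3:  nop
13. timeout(1):  <1:cand t2 w>
14. deliver 1→0:  <0:foll t2 w>
15. deliver 0→1:  nop
16. propose(3,'x'):  <3:lead t1 w,x>
17. deliver 0→2:  nop
18. propose(3,'p'):  <3:lead t1 w,x,p>
19. deliver 3→0:  nop
20. deliver 0→3:  nop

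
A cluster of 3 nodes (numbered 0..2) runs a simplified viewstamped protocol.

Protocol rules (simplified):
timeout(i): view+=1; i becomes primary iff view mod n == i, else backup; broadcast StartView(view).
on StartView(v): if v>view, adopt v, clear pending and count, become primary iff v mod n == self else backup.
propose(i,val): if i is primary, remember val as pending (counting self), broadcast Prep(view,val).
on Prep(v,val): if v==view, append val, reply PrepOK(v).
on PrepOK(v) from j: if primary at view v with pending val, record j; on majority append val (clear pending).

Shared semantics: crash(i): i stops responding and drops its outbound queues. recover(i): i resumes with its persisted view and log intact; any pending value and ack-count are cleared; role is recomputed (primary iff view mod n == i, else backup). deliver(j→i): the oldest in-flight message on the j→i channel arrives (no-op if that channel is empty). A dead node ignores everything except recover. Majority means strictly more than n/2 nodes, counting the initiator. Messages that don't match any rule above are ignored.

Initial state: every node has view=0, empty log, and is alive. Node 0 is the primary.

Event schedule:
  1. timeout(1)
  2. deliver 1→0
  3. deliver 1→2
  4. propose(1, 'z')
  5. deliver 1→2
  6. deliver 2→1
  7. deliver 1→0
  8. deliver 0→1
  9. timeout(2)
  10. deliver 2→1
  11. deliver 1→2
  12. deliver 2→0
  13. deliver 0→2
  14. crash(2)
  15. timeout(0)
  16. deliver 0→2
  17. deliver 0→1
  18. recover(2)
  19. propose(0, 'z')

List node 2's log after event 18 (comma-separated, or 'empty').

z

after 1 — timeout(1): n1:prim/v1/[-]
after 2 — deliver 1→0: n0:back/v1/[-]
after 3 — deliver 1→2: n2:back/v1/[-]
after 4 — propose(1,'z'): ·
after 5 — deliver 1→2: n2:back/v1/[z]
after 6 — deliver 2→1: n1:prim/v1/[z]
after 7 — deliver 1→0: n0:back/v1/[z]
after 8 — deliver 0→1: ·
after 9 — timeout(2): n2:prim/v2/[z]
after 10 — deliver 2→1: n1:back/v2/[z]
after 11 — deliver 1→2: ·
after 12 — deliver 2→0: n0:back/v2/[z]
after 13 — deliver 0→2: ·
after 14 — crash(2): n2:✗prim/v2/[z]
after 15 — timeout(0): n0:prim/v3/[z]
after 16 — deliver 0→2: ·
after 17 — deliver 0→1: n1:back/v3/[z]
after 18 — recover(2): n2:prim/v2/[z]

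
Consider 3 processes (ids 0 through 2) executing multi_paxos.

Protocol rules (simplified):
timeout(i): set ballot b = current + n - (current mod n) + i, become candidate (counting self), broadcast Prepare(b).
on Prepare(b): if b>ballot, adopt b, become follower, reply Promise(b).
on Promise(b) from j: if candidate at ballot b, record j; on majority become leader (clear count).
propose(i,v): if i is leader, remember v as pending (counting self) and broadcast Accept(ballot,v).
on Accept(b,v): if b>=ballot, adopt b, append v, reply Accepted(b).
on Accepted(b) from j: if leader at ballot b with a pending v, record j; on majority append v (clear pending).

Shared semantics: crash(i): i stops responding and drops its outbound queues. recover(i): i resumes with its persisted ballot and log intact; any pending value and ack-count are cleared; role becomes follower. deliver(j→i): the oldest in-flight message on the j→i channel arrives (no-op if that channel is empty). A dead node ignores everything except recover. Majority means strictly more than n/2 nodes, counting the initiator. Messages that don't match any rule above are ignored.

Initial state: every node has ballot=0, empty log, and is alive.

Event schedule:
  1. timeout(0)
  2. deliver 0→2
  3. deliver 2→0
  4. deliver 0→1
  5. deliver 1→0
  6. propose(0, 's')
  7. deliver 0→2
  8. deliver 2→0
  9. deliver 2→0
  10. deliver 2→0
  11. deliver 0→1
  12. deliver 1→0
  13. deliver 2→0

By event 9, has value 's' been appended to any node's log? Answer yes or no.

yes

1. timeout(0):  <0:cand b3 ->
2. deliver 0→2:  <2:foll b3 ->
3. deliver 2→0:  <0:lead b3 ->
4. deliver 0→1:  <1:foll b3 ->
5. deliver 1→0:  nop
6. propose(0,'s'):  nop
7. deliver 0→2:  <2:foll b3 s>
8. deliver 2→0:  <0:lead b3 s>
9. deliver 2→0:  nop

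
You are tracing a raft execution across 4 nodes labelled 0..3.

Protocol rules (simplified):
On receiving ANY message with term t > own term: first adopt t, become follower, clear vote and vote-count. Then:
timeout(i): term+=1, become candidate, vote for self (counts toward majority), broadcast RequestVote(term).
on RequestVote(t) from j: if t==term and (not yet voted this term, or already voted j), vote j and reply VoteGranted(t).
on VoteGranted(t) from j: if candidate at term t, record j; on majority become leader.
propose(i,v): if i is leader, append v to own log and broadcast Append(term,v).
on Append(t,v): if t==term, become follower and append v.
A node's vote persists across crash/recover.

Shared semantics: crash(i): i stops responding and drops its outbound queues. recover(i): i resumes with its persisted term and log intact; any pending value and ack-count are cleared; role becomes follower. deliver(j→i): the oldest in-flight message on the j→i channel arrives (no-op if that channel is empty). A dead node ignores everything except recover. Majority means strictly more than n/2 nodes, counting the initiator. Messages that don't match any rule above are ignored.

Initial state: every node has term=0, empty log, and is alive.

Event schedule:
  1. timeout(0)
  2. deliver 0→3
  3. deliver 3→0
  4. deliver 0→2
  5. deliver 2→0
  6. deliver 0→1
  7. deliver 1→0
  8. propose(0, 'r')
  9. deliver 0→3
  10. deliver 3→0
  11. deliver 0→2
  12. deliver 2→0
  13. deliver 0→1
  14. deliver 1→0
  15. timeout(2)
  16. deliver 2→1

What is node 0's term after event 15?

1

after 1 — timeout(0): n0:cand/t1/[-]
after 2 — deliver 0→3: n3:foll/t1/[-]
after 3 — deliver 3→0: ·
after 4 — deliver 0→2: n2:foll/t1/[-]
after 5 — deliver 2→0: n0:lead/t1/[-]
after 6 — deliver 0→1: n1:foll/t1/[-]
after 7 — deliver 1→0: ·
after 8 — propose(0,'r'): n0:lead/t1/[r]
after 9 — deliver 0→3: n3:foll/t1/[r]
after 10 — deliver 3→0: ·
after 11 — deliver 0→2: n2:foll/t1/[r]
after 12 — deliver 2→0: ·
after 13 — deliver 0→1: n1:foll/t1/[r]
after 14 — deliver 1→0: ·
after 15 — timeout(2): n2:cand/t2/[r]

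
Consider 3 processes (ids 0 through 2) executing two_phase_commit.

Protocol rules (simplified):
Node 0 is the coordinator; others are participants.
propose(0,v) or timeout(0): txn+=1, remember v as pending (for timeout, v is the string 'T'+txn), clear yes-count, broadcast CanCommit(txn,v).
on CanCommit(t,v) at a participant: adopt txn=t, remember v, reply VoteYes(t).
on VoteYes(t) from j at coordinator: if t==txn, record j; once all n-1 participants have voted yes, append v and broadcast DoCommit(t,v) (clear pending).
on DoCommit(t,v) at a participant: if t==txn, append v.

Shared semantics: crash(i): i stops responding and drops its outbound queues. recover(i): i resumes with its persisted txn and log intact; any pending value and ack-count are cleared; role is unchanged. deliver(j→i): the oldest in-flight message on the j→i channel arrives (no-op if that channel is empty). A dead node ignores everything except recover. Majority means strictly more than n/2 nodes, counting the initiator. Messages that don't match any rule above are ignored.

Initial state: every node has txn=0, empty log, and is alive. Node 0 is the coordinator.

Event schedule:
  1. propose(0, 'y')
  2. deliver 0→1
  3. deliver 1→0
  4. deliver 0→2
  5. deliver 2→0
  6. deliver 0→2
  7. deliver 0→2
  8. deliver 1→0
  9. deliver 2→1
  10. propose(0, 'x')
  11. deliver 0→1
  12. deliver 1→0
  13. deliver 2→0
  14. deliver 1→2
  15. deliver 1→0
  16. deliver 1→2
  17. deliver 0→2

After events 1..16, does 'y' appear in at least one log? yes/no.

[1] propose(0,'y') → N0(coor t1 [-])
[2] deliver 0→1 → N1(part t1 [-])
[3] deliver 1→0 → ∅
[4] deliver 0→2 → N2(part t1 [-])
[5] deliver 2→0 → N0(coor t1 [y])
[6] deliver 0→2 → N2(part t1 [y])
[7] deliver 0→2 → ∅
[8] deliver 1→0 → ∅
[9] deliver 2→1 → ∅
[10] propose(0,'x') → N0(coor t2 [y])
[11] deliver 0→1 → N1(part t1 [y])
[12] deliver 1→0 → ∅
[13] deliver 2→0 → ∅
[14] deliver 1→2 → ∅
[15] deliver 1→0 → ∅
[16] deliver 1→2 → ∅

yes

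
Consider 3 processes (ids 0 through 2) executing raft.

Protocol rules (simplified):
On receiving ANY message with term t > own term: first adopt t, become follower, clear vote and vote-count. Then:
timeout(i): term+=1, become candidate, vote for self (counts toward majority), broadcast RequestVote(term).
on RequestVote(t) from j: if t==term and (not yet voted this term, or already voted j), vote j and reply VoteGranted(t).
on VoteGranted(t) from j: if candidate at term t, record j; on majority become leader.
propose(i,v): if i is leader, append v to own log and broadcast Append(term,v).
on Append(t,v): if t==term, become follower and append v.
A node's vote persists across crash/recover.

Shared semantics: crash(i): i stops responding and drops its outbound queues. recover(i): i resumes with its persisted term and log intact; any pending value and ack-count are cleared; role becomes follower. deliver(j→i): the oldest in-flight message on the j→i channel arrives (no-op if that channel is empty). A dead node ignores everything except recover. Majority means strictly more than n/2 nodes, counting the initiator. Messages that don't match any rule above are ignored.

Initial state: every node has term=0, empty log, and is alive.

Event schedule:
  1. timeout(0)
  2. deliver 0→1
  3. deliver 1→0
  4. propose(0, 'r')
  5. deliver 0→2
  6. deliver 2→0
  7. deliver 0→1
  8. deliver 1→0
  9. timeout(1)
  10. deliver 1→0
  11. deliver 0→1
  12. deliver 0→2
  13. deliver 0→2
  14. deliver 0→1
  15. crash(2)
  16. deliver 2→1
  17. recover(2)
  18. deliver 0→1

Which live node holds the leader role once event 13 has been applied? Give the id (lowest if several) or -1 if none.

1

step 1 timeout(0): 0={cand,t=1,log=-}
step 2 deliver 0→1: 1={foll,t=1,log=-}
step 3 deliver 1→0: 0={lead,t=1,log=-}
step 4 propose(0,'r'): 0={lead,t=1,log=r}
step 5 deliver 0→2: 2={foll,t=1,log=-}
step 6 deliver 2→0: —
step 7 deliver 0→1: 1={foll,t=1,log=r}
step 8 deliver 1→0: —
step 9 timeout(1): 1={cand,t=2,log=r}
step 10 deliver 1→0: 0={foll,t=2,log=r}
step 11 deliver 0→1: 1={lead,t=2,log=r}
step 12 deliver 0→2: 2={foll,t=1,log=r}
step 13 deliver 0→2: —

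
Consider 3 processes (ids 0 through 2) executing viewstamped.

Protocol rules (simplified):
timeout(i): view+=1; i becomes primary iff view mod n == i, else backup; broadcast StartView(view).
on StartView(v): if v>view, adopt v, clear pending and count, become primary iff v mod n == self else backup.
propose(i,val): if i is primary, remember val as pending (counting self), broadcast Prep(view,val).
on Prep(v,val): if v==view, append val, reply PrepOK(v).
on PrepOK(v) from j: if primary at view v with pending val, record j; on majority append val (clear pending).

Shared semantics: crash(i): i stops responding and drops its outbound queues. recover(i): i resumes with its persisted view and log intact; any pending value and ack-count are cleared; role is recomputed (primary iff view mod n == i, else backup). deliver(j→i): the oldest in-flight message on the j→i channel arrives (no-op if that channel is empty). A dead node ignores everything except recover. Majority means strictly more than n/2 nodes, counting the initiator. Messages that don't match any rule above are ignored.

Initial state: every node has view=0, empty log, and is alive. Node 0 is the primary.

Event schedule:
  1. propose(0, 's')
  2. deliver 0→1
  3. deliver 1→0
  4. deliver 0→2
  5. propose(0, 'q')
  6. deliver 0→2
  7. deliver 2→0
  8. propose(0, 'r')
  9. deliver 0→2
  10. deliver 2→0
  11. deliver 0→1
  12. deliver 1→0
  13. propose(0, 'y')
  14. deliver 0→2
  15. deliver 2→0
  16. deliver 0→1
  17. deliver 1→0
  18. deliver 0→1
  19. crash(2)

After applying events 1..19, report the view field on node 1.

after 1 — propose(0,'s'): ·
after 2 — deliver 0→1: n1:back/v0/[s]
after 3 — deliver 1→0: n0:prim/v0/[s]
after 4 — deliver 0→2: n2:back/v0/[s]
after 5 — propose(0,'q'): ·
after 6 — deliver 0→2: n2:back/v0/[s,q]
after 7 — deliver 2→0: n0:prim/v0/[s,q]
after 8 — propose(0,'r'): ·
after 9 — deliver 0→2: n2:back/v0/[s,q,r]
after 10 — deliver 2→0: n0:prim/v0/[s,q,r]
after 11 — deliver 0→1: n1:back/v0/[s,q]
after 12 — deliver 1→0: ·
after 13 — propose(0,'y'): ·
after 14 — deliver 0→2: n2:back/v0/[s,q,r,y]
after 15 — deliver 2→0: n0:prim/v0/[s,q,r,y]
after 16 — deliver 0→1: n1:back/v0/[s,q,r]
after 17 — deliver 1→0: ·
after 18 — deliver 0→1: n1:back/v0/[s,q,r,y]
after 19 — crash(2): n2:✗back/v0/[s,q,r,y]

0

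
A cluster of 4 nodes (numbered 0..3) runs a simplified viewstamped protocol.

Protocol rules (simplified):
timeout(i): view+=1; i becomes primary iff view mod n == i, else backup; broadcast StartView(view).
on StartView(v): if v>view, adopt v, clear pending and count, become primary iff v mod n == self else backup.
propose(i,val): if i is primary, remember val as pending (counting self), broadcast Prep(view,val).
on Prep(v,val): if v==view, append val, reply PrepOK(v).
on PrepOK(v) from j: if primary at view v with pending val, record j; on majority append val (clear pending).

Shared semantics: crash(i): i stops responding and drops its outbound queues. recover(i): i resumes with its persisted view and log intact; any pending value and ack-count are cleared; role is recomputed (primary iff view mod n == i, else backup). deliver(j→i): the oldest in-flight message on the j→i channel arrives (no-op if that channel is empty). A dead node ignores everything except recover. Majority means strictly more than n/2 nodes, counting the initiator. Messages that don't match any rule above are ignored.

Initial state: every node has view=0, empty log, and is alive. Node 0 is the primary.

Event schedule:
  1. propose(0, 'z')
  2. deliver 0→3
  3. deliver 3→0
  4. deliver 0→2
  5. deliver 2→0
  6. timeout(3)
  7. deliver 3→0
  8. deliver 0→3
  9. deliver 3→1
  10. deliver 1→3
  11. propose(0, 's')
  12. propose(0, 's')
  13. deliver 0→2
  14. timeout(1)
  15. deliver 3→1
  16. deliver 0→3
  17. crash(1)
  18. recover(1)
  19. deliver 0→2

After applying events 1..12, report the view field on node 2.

0

e1 propose(0,'z'): ·
e2 deliver 0→3: 3[back,v=0,z]
e3 deliver 3→0: ·
e4 deliver 0→2: 2[back,v=0,z]
e5 deliver 2→0: 0[prim,v=0,z]
e6 timeout(3): 3[back,v=1,z]
e7 deliver 3→0: 0[back,v=1,z]
e8 deliver 0→3: ·
e9 deliver 3→1: 1[prim,v=1,-]
e10 deliver 1→3: ·
e11 propose(0,'s'): ·
e12 propose(0,'s'): ·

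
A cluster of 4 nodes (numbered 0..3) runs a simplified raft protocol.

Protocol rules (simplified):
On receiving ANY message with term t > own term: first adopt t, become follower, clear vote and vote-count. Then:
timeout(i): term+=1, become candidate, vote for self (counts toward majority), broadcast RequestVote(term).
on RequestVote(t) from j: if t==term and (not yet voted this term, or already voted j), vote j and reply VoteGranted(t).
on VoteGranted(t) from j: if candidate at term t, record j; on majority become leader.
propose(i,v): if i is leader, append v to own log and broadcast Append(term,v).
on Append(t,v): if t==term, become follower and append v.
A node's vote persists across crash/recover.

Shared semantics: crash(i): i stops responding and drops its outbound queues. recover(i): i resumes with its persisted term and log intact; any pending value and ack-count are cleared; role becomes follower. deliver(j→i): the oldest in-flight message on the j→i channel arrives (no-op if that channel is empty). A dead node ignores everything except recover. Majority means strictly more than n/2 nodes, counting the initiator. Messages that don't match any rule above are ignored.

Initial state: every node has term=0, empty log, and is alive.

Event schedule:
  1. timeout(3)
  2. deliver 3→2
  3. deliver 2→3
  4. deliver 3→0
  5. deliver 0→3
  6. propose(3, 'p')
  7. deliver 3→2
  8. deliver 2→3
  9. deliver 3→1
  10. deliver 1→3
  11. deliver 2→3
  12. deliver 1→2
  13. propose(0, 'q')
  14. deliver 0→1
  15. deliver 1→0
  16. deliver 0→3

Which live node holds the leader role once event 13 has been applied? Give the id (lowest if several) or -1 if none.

3

e1 timeout(3): 3[cand,t=1,-]
e2 deliver 3→2: 2[foll,t=1,-]
e3 deliver 2→3: ·
e4 deliver 3→0: 0[foll,t=1,-]
e5 deliver 0→3: 3[lead,t=1,-]
e6 propose(3,'p'): 3[lead,t=1,p]
e7 deliver 3→2: 2[foll,t=1,p]
e8 deliver 2→3: ·
e9 deliver 3→1: 1[foll,t=1,-]
e10 deliver 1→3: ·
e11 deliver 2→3: ·
e12 deliver 1→2: ·
e13 propose(0,'q'): ·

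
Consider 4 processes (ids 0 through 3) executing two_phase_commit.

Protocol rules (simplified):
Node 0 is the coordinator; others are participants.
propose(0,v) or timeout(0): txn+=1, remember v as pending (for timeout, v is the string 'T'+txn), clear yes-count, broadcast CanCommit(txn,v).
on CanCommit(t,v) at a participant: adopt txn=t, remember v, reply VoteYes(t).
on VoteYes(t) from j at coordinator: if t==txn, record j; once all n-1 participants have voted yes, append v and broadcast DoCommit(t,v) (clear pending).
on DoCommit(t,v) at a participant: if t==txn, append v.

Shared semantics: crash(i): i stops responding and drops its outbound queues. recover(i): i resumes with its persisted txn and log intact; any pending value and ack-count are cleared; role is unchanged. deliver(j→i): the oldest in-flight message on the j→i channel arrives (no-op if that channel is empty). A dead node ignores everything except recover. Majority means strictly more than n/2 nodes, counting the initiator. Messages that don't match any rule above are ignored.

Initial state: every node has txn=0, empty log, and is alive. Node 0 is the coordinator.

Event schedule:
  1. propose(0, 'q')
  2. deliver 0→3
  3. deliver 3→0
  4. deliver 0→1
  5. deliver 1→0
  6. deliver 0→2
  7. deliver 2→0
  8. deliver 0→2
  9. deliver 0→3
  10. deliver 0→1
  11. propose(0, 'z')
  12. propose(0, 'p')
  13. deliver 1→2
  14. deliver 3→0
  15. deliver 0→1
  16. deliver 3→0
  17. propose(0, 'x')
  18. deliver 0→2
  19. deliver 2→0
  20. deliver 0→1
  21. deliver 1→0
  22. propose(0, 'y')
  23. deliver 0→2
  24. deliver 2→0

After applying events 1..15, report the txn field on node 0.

1. propose(0,'q'):  <0:coor t1 ->
2. deliver 0→3:  <3:part t1 ->
3. deliver 3→0:  nop
4. deliver 0→1:  <1:part t1 ->
5. deliver 1→0:  nop
6. deliver 0→2:  <2:part t1 ->
7. deliver 2→0:  <0:coor t1 q>
8. deliver 0→2:  <2:part t1 q>
9. deliver 0→3:  <3:part t1 q>
10. deliver 0→1:  <1:part t1 q>
11. propose(0,'z'):  <0:coor t2 q>
12. propose(0,'p'):  <0:coor t3 q>
13. deliver 1→2:  nop
14. deliver 3→0:  nop
15. deliver 0→1:  <1:part t2 q>

3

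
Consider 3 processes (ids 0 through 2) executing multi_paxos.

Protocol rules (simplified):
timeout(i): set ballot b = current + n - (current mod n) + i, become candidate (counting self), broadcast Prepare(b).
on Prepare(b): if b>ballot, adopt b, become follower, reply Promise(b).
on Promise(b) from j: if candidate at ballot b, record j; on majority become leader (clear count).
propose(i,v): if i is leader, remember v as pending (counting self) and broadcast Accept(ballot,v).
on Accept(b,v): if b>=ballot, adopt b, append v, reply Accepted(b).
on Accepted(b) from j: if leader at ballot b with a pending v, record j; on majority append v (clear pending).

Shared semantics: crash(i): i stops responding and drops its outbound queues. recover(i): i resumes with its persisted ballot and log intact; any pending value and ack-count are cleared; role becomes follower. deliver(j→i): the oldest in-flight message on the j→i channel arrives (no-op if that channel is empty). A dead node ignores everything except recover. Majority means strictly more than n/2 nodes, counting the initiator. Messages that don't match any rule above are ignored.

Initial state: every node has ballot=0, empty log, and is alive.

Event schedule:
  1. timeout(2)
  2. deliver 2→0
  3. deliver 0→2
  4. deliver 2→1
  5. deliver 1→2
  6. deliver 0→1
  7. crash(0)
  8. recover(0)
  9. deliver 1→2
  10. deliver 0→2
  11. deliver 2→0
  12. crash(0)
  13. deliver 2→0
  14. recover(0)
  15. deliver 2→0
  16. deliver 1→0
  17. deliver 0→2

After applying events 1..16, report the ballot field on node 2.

5

1. timeout(2):  <2:cand b5 ->
2. deliver 2→0:  <0:foll b5 ->
3. deliver 0→2:  <2:lead b5 ->
4. deliver 2→1:  <1:foll b5 ->
5. deliver 1→2:  nop
6. deliver 0→1:  nop
7. crash(0):  <0:✗foll b5 ->
8. recover(0):  <0:foll b5 ->
9. deliver 1→2:  nop
10. deliver 0→2:  nop
11. deliver 2→0:  nop
12. crash(0):  <0:✗foll b5 ->
13. deliver 2→0:  nop
14. recover(0):  <0:foll b5 ->
15. deliver 2→0:  nop
16. deliver 1→0:  nop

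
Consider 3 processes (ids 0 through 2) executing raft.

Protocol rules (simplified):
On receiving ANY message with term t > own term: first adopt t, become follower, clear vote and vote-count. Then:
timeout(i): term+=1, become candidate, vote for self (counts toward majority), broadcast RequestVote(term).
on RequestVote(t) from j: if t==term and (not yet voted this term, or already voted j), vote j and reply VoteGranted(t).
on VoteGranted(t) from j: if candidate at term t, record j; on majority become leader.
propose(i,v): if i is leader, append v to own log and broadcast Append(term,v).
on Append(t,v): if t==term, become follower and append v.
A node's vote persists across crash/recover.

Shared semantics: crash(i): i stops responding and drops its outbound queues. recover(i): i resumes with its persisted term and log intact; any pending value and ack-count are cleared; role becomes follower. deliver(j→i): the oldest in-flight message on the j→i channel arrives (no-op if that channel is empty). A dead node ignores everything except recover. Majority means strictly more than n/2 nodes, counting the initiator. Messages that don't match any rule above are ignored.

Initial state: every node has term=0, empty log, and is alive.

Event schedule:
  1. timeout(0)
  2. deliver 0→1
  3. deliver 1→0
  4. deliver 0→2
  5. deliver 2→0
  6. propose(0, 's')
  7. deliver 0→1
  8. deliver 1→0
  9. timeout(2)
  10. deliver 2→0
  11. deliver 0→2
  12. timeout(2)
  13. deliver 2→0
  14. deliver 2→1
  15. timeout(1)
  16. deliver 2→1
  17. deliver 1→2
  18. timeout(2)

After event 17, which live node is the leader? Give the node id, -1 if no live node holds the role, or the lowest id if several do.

-1

[1] timeout(0) → N0(cand t1 [-])
[2] deliver 0→1 → N1(foll t1 [-])
[3] deliver 1→0 → N0(lead t1 [-])
[4] deliver 0→2 → N2(foll t1 [-])
[5] deliver 2→0 → ∅
[6] propose(0,'s') → N0(lead t1 [s])
[7] deliver 0→1 → N1(foll t1 [s])
[8] deliver 1→0 → ∅
[9] timeout(2) → N2(cand t2 [-])
[10] deliver 2→0 → N0(foll t2 [s])
[11] deliver 0→2 → ∅
[12] timeout(2) → N2(cand t3 [-])
[13] deliver 2→0 → N0(foll t3 [s])
[14] deliver 2→1 → N1(foll t2 [s])
[15] timeout(1) → N1(cand t3 [s])
[16] deliver 2→1 → ∅
[17] deliver 1→2 → ∅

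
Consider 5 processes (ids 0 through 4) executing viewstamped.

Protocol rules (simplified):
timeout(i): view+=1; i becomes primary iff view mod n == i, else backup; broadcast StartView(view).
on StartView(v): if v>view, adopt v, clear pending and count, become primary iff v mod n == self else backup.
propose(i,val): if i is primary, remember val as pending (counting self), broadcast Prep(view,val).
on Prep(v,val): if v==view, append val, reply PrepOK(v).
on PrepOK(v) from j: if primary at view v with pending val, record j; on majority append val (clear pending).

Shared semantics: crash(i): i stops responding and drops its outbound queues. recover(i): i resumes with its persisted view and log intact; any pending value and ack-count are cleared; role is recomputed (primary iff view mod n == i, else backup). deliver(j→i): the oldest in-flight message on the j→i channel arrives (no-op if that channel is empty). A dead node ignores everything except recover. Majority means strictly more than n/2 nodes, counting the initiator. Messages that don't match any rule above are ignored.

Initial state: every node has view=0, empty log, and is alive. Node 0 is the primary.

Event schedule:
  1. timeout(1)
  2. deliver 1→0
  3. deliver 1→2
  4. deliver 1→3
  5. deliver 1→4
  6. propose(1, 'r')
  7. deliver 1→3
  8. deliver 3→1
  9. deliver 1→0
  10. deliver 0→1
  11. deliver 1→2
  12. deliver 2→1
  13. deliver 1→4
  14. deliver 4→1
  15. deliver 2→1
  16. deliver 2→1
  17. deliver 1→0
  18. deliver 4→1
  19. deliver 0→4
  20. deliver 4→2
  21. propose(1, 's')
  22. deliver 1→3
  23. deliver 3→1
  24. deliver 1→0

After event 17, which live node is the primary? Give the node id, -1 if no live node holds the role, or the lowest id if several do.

1

e1 timeout(1): 1[prim,v=1,-]
e2 deliver 1→0: 0[back,v=1,-]
e3 deliver 1→2: 2[back,v=1,-]
e4 deliver 1→3: 3[back,v=1,-]
e5 deliver 1→4: 4[back,v=1,-]
e6 propose(1,'r'): ·
e7 deliver 1→3: 3[back,v=1,r]
e8 deliver 3→1: ·
e9 deliver 1→0: 0[back,v=1,r]
e10 deliver 0→1: 1[prim,v=1,r]
e11 deliver 1→2: 2[back,v=1,r]
e12 deliver 2→1: ·
e13 deliver 1→4: 4[back,v=1,r]
e14 deliver 4→1: ·
e15 deliver 2→1: ·
e16 deliver 2→1: ·
e17 deliver 1→0: ·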